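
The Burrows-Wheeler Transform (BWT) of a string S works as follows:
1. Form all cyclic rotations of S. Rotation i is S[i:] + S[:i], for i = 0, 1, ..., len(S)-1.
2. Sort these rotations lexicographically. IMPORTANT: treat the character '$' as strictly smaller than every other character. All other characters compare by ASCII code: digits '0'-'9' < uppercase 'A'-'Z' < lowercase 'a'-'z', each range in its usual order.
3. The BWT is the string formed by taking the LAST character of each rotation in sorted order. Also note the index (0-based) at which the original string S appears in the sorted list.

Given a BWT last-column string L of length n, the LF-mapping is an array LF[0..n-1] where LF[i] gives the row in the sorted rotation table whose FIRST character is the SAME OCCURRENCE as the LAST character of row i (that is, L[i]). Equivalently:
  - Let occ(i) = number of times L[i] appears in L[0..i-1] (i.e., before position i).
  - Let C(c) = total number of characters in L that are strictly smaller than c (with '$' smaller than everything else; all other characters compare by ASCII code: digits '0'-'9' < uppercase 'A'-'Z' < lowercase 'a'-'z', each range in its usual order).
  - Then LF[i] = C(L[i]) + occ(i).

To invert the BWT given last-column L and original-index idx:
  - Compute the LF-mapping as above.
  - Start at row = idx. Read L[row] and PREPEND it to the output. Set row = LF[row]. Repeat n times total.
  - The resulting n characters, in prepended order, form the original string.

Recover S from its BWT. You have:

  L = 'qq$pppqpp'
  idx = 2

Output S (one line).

Answer: ppqpppqq$

Derivation:
LF mapping: 6 7 0 1 2 3 8 4 5
Walk LF starting at row 2, prepending L[row]:
  step 1: row=2, L[2]='$', prepend. Next row=LF[2]=0
  step 2: row=0, L[0]='q', prepend. Next row=LF[0]=6
  step 3: row=6, L[6]='q', prepend. Next row=LF[6]=8
  step 4: row=8, L[8]='p', prepend. Next row=LF[8]=5
  step 5: row=5, L[5]='p', prepend. Next row=LF[5]=3
  step 6: row=3, L[3]='p', prepend. Next row=LF[3]=1
  step 7: row=1, L[1]='q', prepend. Next row=LF[1]=7
  step 8: row=7, L[7]='p', prepend. Next row=LF[7]=4
  step 9: row=4, L[4]='p', prepend. Next row=LF[4]=2
Reversed output: ppqpppqq$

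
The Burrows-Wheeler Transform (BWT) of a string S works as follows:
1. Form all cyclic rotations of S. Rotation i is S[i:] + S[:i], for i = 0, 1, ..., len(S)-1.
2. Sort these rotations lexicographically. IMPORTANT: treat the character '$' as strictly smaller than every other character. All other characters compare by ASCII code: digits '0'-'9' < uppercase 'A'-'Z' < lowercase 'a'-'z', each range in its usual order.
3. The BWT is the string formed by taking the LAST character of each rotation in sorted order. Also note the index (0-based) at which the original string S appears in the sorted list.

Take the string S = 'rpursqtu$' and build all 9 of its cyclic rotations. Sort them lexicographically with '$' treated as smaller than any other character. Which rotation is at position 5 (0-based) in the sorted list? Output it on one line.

All 9 rotations (rotation i = S[i:]+S[:i]):
  rot[0] = rpursqtu$
  rot[1] = pursqtu$r
  rot[2] = ursqtu$rp
  rot[3] = rsqtu$rpu
  rot[4] = sqtu$rpur
  rot[5] = qtu$rpurs
  rot[6] = tu$rpursq
  rot[7] = u$rpursqt
  rot[8] = $rpursqtu
Sorted (with $ < everything):
  sorted[0] = $rpursqtu
  sorted[1] = pursqtu$r
  sorted[2] = qtu$rpurs
  sorted[3] = rpursqtu$
  sorted[4] = rsqtu$rpu
  sorted[5] = sqtu$rpur
  sorted[6] = tu$rpursq
  sorted[7] = u$rpursqt
  sorted[8] = ursqtu$rp
sorted[5] = sqtu$rpur

Answer: sqtu$rpur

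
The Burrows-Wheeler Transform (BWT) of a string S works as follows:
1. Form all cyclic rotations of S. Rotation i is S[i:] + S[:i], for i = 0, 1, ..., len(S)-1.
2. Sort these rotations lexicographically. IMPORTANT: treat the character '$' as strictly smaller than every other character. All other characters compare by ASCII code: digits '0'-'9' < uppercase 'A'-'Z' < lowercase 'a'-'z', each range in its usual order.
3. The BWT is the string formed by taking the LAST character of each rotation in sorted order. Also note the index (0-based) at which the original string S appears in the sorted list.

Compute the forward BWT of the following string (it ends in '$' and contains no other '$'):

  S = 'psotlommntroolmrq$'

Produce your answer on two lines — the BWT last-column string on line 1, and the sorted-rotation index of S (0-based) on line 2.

All 18 rotations (rotation i = S[i:]+S[:i]):
  rot[0] = psotlommntroolmrq$
  rot[1] = sotlommntroolmrq$p
  rot[2] = otlommntroolmrq$ps
  rot[3] = tlommntroolmrq$pso
  rot[4] = lommntroolmrq$psot
  rot[5] = ommntroolmrq$psotl
  rot[6] = mmntroolmrq$psotlo
  rot[7] = mntroolmrq$psotlom
  rot[8] = ntroolmrq$psotlomm
  rot[9] = troolmrq$psotlommn
  rot[10] = roolmrq$psotlommnt
  rot[11] = oolmrq$psotlommntr
  rot[12] = olmrq$psotlommntro
  rot[13] = lmrq$psotlommntroo
  rot[14] = mrq$psotlommntrool
  rot[15] = rq$psotlommntroolm
  rot[16] = q$psotlommntroolmr
  rot[17] = $psotlommntroolmrq
Sorted (with $ < everything):
  sorted[0] = $psotlommntroolmrq  (last char: 'q')
  sorted[1] = lmrq$psotlommntroo  (last char: 'o')
  sorted[2] = lommntroolmrq$psot  (last char: 't')
  sorted[3] = mmntroolmrq$psotlo  (last char: 'o')
  sorted[4] = mntroolmrq$psotlom  (last char: 'm')
  sorted[5] = mrq$psotlommntrool  (last char: 'l')
  sorted[6] = ntroolmrq$psotlomm  (last char: 'm')
  sorted[7] = olmrq$psotlommntro  (last char: 'o')
  sorted[8] = ommntroolmrq$psotl  (last char: 'l')
  sorted[9] = oolmrq$psotlommntr  (last char: 'r')
  sorted[10] = otlommntroolmrq$ps  (last char: 's')
  sorted[11] = psotlommntroolmrq$  (last char: '$')
  sorted[12] = q$psotlommntroolmr  (last char: 'r')
  sorted[13] = roolmrq$psotlommnt  (last char: 't')
  sorted[14] = rq$psotlommntroolm  (last char: 'm')
  sorted[15] = sotlommntroolmrq$p  (last char: 'p')
  sorted[16] = tlommntroolmrq$pso  (last char: 'o')
  sorted[17] = troolmrq$psotlommn  (last char: 'n')
Last column: qotomlmolrs$rtmpon
Original string S is at sorted index 11

Answer: qotomlmolrs$rtmpon
11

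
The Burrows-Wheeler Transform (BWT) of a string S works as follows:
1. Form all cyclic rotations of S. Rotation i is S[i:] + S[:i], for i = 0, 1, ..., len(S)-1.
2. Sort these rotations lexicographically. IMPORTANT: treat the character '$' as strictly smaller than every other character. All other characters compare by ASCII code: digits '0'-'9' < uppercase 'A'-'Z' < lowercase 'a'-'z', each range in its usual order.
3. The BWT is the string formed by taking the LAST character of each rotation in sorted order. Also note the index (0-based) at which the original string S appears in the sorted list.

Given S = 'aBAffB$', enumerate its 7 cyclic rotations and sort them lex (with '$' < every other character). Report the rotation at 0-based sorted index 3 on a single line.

Answer: BAffB$a

Derivation:
All 7 rotations (rotation i = S[i:]+S[:i]):
  rot[0] = aBAffB$
  rot[1] = BAffB$a
  rot[2] = AffB$aB
  rot[3] = ffB$aBA
  rot[4] = fB$aBAf
  rot[5] = B$aBAff
  rot[6] = $aBAffB
Sorted (with $ < everything):
  sorted[0] = $aBAffB
  sorted[1] = AffB$aB
  sorted[2] = B$aBAff
  sorted[3] = BAffB$a
  sorted[4] = aBAffB$
  sorted[5] = fB$aBAf
  sorted[6] = ffB$aBA
sorted[3] = BAffB$a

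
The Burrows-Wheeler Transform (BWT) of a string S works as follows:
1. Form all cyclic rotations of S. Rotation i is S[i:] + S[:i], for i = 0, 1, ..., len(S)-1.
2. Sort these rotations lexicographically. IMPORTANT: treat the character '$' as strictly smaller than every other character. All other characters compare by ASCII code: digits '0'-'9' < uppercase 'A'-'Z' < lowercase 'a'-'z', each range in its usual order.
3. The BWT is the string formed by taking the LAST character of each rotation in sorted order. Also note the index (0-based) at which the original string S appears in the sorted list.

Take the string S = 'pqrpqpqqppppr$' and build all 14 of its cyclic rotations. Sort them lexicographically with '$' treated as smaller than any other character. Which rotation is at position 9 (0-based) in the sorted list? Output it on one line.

Answer: qpqqppppr$pqrp

Derivation:
All 14 rotations (rotation i = S[i:]+S[:i]):
  rot[0] = pqrpqpqqppppr$
  rot[1] = qrpqpqqppppr$p
  rot[2] = rpqpqqppppr$pq
  rot[3] = pqpqqppppr$pqr
  rot[4] = qpqqppppr$pqrp
  rot[5] = pqqppppr$pqrpq
  rot[6] = qqppppr$pqrpqp
  rot[7] = qppppr$pqrpqpq
  rot[8] = ppppr$pqrpqpqq
  rot[9] = pppr$pqrpqpqqp
  rot[10] = ppr$pqrpqpqqpp
  rot[11] = pr$pqrpqpqqppp
  rot[12] = r$pqrpqpqqpppp
  rot[13] = $pqrpqpqqppppr
Sorted (with $ < everything):
  sorted[0] = $pqrpqpqqppppr
  sorted[1] = ppppr$pqrpqpqq
  sorted[2] = pppr$pqrpqpqqp
  sorted[3] = ppr$pqrpqpqqpp
  sorted[4] = pqpqqppppr$pqr
  sorted[5] = pqqppppr$pqrpq
  sorted[6] = pqrpqpqqppppr$
  sorted[7] = pr$pqrpqpqqppp
  sorted[8] = qppppr$pqrpqpq
  sorted[9] = qpqqppppr$pqrp
  sorted[10] = qqppppr$pqrpqp
  sorted[11] = qrpqpqqppppr$p
  sorted[12] = r$pqrpqpqqpppp
  sorted[13] = rpqpqqppppr$pq
sorted[9] = qpqqppppr$pqrp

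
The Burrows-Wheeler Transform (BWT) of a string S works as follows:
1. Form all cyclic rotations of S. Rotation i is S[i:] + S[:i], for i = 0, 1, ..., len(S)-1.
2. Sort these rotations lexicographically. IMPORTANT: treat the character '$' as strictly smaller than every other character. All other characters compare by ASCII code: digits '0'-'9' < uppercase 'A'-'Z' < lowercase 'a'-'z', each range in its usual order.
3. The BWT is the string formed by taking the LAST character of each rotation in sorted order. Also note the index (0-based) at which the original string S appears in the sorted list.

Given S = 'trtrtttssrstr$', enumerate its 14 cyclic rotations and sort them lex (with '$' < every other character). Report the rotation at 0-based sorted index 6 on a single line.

All 14 rotations (rotation i = S[i:]+S[:i]):
  rot[0] = trtrtttssrstr$
  rot[1] = rtrtttssrstr$t
  rot[2] = trtttssrstr$tr
  rot[3] = rtttssrstr$trt
  rot[4] = tttssrstr$trtr
  rot[5] = ttssrstr$trtrt
  rot[6] = tssrstr$trtrtt
  rot[7] = ssrstr$trtrttt
  rot[8] = srstr$trtrttts
  rot[9] = rstr$trtrtttss
  rot[10] = str$trtrtttssr
  rot[11] = tr$trtrtttssrs
  rot[12] = r$trtrtttssrst
  rot[13] = $trtrtttssrstr
Sorted (with $ < everything):
  sorted[0] = $trtrtttssrstr
  sorted[1] = r$trtrtttssrst
  sorted[2] = rstr$trtrtttss
  sorted[3] = rtrtttssrstr$t
  sorted[4] = rtttssrstr$trt
  sorted[5] = srstr$trtrttts
  sorted[6] = ssrstr$trtrttt
  sorted[7] = str$trtrtttssr
  sorted[8] = tr$trtrtttssrs
  sorted[9] = trtrtttssrstr$
  sorted[10] = trtttssrstr$tr
  sorted[11] = tssrstr$trtrtt
  sorted[12] = ttssrstr$trtrt
  sorted[13] = tttssrstr$trtr
sorted[6] = ssrstr$trtrttt

Answer: ssrstr$trtrttt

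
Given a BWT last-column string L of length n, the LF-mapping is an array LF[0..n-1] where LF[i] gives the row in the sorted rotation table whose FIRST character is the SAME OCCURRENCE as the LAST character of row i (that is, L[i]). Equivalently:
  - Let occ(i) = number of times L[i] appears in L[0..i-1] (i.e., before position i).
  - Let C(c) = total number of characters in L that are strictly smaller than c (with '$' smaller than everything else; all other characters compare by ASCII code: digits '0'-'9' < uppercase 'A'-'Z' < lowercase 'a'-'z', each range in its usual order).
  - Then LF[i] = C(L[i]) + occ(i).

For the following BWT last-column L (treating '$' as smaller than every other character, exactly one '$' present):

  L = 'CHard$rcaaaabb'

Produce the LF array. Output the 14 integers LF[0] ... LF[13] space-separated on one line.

Char counts: '$':1, 'C':1, 'H':1, 'a':5, 'b':2, 'c':1, 'd':1, 'r':2
C (first-col start): C('$')=0, C('C')=1, C('H')=2, C('a')=3, C('b')=8, C('c')=10, C('d')=11, C('r')=12
L[0]='C': occ=0, LF[0]=C('C')+0=1+0=1
L[1]='H': occ=0, LF[1]=C('H')+0=2+0=2
L[2]='a': occ=0, LF[2]=C('a')+0=3+0=3
L[3]='r': occ=0, LF[3]=C('r')+0=12+0=12
L[4]='d': occ=0, LF[4]=C('d')+0=11+0=11
L[5]='$': occ=0, LF[5]=C('$')+0=0+0=0
L[6]='r': occ=1, LF[6]=C('r')+1=12+1=13
L[7]='c': occ=0, LF[7]=C('c')+0=10+0=10
L[8]='a': occ=1, LF[8]=C('a')+1=3+1=4
L[9]='a': occ=2, LF[9]=C('a')+2=3+2=5
L[10]='a': occ=3, LF[10]=C('a')+3=3+3=6
L[11]='a': occ=4, LF[11]=C('a')+4=3+4=7
L[12]='b': occ=0, LF[12]=C('b')+0=8+0=8
L[13]='b': occ=1, LF[13]=C('b')+1=8+1=9

Answer: 1 2 3 12 11 0 13 10 4 5 6 7 8 9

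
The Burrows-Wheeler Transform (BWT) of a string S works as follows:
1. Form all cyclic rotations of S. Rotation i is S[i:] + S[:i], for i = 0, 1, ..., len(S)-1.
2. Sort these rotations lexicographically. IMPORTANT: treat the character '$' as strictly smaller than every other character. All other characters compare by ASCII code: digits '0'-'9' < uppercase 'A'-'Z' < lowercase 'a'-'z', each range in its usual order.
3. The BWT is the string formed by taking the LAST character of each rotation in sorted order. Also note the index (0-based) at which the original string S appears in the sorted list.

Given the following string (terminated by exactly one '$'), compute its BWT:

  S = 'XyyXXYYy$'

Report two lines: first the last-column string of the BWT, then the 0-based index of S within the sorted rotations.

Answer: yyX$XYYyX
3

Derivation:
All 9 rotations (rotation i = S[i:]+S[:i]):
  rot[0] = XyyXXYYy$
  rot[1] = yyXXYYy$X
  rot[2] = yXXYYy$Xy
  rot[3] = XXYYy$Xyy
  rot[4] = XYYy$XyyX
  rot[5] = YYy$XyyXX
  rot[6] = Yy$XyyXXY
  rot[7] = y$XyyXXYY
  rot[8] = $XyyXXYYy
Sorted (with $ < everything):
  sorted[0] = $XyyXXYYy  (last char: 'y')
  sorted[1] = XXYYy$Xyy  (last char: 'y')
  sorted[2] = XYYy$XyyX  (last char: 'X')
  sorted[3] = XyyXXYYy$  (last char: '$')
  sorted[4] = YYy$XyyXX  (last char: 'X')
  sorted[5] = Yy$XyyXXY  (last char: 'Y')
  sorted[6] = y$XyyXXYY  (last char: 'Y')
  sorted[7] = yXXYYy$Xy  (last char: 'y')
  sorted[8] = yyXXYYy$X  (last char: 'X')
Last column: yyX$XYYyX
Original string S is at sorted index 3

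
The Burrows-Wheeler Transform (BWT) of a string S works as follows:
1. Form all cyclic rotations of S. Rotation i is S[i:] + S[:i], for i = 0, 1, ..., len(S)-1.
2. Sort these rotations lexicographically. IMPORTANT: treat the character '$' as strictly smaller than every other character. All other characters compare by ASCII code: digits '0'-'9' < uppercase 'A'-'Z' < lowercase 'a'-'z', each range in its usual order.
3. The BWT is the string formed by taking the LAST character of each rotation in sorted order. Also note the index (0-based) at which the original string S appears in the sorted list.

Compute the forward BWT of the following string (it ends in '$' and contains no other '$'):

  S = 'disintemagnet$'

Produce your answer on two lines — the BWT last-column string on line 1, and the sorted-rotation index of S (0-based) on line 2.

All 14 rotations (rotation i = S[i:]+S[:i]):
  rot[0] = disintemagnet$
  rot[1] = isintemagnet$d
  rot[2] = sintemagnet$di
  rot[3] = intemagnet$dis
  rot[4] = ntemagnet$disi
  rot[5] = temagnet$disin
  rot[6] = emagnet$disint
  rot[7] = magnet$disinte
  rot[8] = agnet$disintem
  rot[9] = gnet$disintema
  rot[10] = net$disintemag
  rot[11] = et$disintemagn
  rot[12] = t$disintemagne
  rot[13] = $disintemagnet
Sorted (with $ < everything):
  sorted[0] = $disintemagnet  (last char: 't')
  sorted[1] = agnet$disintem  (last char: 'm')
  sorted[2] = disintemagnet$  (last char: '$')
  sorted[3] = emagnet$disint  (last char: 't')
  sorted[4] = et$disintemagn  (last char: 'n')
  sorted[5] = gnet$disintema  (last char: 'a')
  sorted[6] = intemagnet$dis  (last char: 's')
  sorted[7] = isintemagnet$d  (last char: 'd')
  sorted[8] = magnet$disinte  (last char: 'e')
  sorted[9] = net$disintemag  (last char: 'g')
  sorted[10] = ntemagnet$disi  (last char: 'i')
  sorted[11] = sintemagnet$di  (last char: 'i')
  sorted[12] = t$disintemagne  (last char: 'e')
  sorted[13] = temagnet$disin  (last char: 'n')
Last column: tm$tnasdegiien
Original string S is at sorted index 2

Answer: tm$tnasdegiien
2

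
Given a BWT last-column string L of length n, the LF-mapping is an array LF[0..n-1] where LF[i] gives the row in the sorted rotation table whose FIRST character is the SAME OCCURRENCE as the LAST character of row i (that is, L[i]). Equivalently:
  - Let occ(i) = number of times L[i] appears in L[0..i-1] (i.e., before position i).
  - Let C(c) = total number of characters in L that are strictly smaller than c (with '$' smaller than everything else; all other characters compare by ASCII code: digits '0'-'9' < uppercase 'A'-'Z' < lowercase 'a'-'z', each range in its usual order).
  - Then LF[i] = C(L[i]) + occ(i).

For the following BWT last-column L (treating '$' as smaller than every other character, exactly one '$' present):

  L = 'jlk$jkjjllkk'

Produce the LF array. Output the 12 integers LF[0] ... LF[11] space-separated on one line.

Char counts: '$':1, 'j':4, 'k':4, 'l':3
C (first-col start): C('$')=0, C('j')=1, C('k')=5, C('l')=9
L[0]='j': occ=0, LF[0]=C('j')+0=1+0=1
L[1]='l': occ=0, LF[1]=C('l')+0=9+0=9
L[2]='k': occ=0, LF[2]=C('k')+0=5+0=5
L[3]='$': occ=0, LF[3]=C('$')+0=0+0=0
L[4]='j': occ=1, LF[4]=C('j')+1=1+1=2
L[5]='k': occ=1, LF[5]=C('k')+1=5+1=6
L[6]='j': occ=2, LF[6]=C('j')+2=1+2=3
L[7]='j': occ=3, LF[7]=C('j')+3=1+3=4
L[8]='l': occ=1, LF[8]=C('l')+1=9+1=10
L[9]='l': occ=2, LF[9]=C('l')+2=9+2=11
L[10]='k': occ=2, LF[10]=C('k')+2=5+2=7
L[11]='k': occ=3, LF[11]=C('k')+3=5+3=8

Answer: 1 9 5 0 2 6 3 4 10 11 7 8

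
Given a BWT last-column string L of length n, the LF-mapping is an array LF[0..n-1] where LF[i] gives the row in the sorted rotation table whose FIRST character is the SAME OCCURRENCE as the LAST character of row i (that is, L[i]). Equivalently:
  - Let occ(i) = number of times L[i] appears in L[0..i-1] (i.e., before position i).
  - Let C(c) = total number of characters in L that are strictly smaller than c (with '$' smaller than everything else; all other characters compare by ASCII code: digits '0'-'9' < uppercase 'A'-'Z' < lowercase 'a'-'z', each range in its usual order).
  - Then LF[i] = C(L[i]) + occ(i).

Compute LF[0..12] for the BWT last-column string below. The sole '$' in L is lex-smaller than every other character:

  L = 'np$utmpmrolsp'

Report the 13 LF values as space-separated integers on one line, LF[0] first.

Char counts: '$':1, 'l':1, 'm':2, 'n':1, 'o':1, 'p':3, 'r':1, 's':1, 't':1, 'u':1
C (first-col start): C('$')=0, C('l')=1, C('m')=2, C('n')=4, C('o')=5, C('p')=6, C('r')=9, C('s')=10, C('t')=11, C('u')=12
L[0]='n': occ=0, LF[0]=C('n')+0=4+0=4
L[1]='p': occ=0, LF[1]=C('p')+0=6+0=6
L[2]='$': occ=0, LF[2]=C('$')+0=0+0=0
L[3]='u': occ=0, LF[3]=C('u')+0=12+0=12
L[4]='t': occ=0, LF[4]=C('t')+0=11+0=11
L[5]='m': occ=0, LF[5]=C('m')+0=2+0=2
L[6]='p': occ=1, LF[6]=C('p')+1=6+1=7
L[7]='m': occ=1, LF[7]=C('m')+1=2+1=3
L[8]='r': occ=0, LF[8]=C('r')+0=9+0=9
L[9]='o': occ=0, LF[9]=C('o')+0=5+0=5
L[10]='l': occ=0, LF[10]=C('l')+0=1+0=1
L[11]='s': occ=0, LF[11]=C('s')+0=10+0=10
L[12]='p': occ=2, LF[12]=C('p')+2=6+2=8

Answer: 4 6 0 12 11 2 7 3 9 5 1 10 8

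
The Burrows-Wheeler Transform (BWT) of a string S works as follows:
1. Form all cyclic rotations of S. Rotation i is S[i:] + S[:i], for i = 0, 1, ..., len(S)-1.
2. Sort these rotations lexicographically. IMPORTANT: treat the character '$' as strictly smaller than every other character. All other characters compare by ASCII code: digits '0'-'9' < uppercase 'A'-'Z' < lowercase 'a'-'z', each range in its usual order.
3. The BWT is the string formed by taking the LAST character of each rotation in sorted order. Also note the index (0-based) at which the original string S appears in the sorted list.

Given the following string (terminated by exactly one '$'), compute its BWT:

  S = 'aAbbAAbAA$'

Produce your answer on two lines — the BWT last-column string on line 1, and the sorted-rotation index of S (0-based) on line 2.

All 10 rotations (rotation i = S[i:]+S[:i]):
  rot[0] = aAbbAAbAA$
  rot[1] = AbbAAbAA$a
  rot[2] = bbAAbAA$aA
  rot[3] = bAAbAA$aAb
  rot[4] = AAbAA$aAbb
  rot[5] = AbAA$aAbbA
  rot[6] = bAA$aAbbAA
  rot[7] = AA$aAbbAAb
  rot[8] = A$aAbbAAbA
  rot[9] = $aAbbAAbAA
Sorted (with $ < everything):
  sorted[0] = $aAbbAAbAA  (last char: 'A')
  sorted[1] = A$aAbbAAbA  (last char: 'A')
  sorted[2] = AA$aAbbAAb  (last char: 'b')
  sorted[3] = AAbAA$aAbb  (last char: 'b')
  sorted[4] = AbAA$aAbbA  (last char: 'A')
  sorted[5] = AbbAAbAA$a  (last char: 'a')
  sorted[6] = aAbbAAbAA$  (last char: '$')
  sorted[7] = bAA$aAbbAA  (last char: 'A')
  sorted[8] = bAAbAA$aAb  (last char: 'b')
  sorted[9] = bbAAbAA$aA  (last char: 'A')
Last column: AAbbAa$AbA
Original string S is at sorted index 6

Answer: AAbbAa$AbA
6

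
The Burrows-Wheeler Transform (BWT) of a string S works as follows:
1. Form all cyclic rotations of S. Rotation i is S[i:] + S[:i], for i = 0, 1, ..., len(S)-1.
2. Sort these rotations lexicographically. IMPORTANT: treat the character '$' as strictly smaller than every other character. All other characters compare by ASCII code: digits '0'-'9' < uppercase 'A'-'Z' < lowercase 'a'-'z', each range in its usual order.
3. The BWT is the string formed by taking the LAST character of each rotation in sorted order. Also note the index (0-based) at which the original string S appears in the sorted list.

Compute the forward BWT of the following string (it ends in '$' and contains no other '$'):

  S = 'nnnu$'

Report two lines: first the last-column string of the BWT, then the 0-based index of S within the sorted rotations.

Answer: u$nnn
1

Derivation:
All 5 rotations (rotation i = S[i:]+S[:i]):
  rot[0] = nnnu$
  rot[1] = nnu$n
  rot[2] = nu$nn
  rot[3] = u$nnn
  rot[4] = $nnnu
Sorted (with $ < everything):
  sorted[0] = $nnnu  (last char: 'u')
  sorted[1] = nnnu$  (last char: '$')
  sorted[2] = nnu$n  (last char: 'n')
  sorted[3] = nu$nn  (last char: 'n')
  sorted[4] = u$nnn  (last char: 'n')
Last column: u$nnn
Original string S is at sorted index 1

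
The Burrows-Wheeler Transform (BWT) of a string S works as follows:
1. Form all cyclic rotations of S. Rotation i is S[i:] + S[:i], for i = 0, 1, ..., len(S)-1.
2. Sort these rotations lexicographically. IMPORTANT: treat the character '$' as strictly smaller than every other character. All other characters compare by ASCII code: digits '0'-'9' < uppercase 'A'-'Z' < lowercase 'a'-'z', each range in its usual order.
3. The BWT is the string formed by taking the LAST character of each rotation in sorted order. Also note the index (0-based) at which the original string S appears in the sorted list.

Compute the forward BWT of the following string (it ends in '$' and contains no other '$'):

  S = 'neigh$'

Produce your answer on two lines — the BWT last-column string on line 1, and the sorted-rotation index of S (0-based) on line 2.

Answer: hnige$
5

Derivation:
All 6 rotations (rotation i = S[i:]+S[:i]):
  rot[0] = neigh$
  rot[1] = eigh$n
  rot[2] = igh$ne
  rot[3] = gh$nei
  rot[4] = h$neig
  rot[5] = $neigh
Sorted (with $ < everything):
  sorted[0] = $neigh  (last char: 'h')
  sorted[1] = eigh$n  (last char: 'n')
  sorted[2] = gh$nei  (last char: 'i')
  sorted[3] = h$neig  (last char: 'g')
  sorted[4] = igh$ne  (last char: 'e')
  sorted[5] = neigh$  (last char: '$')
Last column: hnige$
Original string S is at sorted index 5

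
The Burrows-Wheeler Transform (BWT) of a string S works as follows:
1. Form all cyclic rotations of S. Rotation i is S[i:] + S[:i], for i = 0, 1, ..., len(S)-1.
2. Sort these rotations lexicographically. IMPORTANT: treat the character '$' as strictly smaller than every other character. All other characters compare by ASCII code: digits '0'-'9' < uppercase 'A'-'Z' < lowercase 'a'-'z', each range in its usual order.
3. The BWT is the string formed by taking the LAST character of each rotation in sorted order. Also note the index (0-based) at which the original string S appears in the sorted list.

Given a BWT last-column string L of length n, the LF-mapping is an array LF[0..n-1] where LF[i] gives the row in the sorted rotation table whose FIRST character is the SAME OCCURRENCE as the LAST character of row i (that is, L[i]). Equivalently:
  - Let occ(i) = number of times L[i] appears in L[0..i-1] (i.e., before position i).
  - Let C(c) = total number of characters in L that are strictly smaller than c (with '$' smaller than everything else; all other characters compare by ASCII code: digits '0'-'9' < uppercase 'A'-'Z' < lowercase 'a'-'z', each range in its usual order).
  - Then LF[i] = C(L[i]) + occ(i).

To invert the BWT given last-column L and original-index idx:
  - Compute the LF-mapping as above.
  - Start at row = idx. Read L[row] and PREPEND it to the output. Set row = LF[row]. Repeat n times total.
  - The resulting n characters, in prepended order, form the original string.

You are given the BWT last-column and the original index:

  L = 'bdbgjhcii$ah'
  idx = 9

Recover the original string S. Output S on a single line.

Answer: ihdaihjcgbb$

Derivation:
LF mapping: 2 5 3 6 11 7 4 9 10 0 1 8
Walk LF starting at row 9, prepending L[row]:
  step 1: row=9, L[9]='$', prepend. Next row=LF[9]=0
  step 2: row=0, L[0]='b', prepend. Next row=LF[0]=2
  step 3: row=2, L[2]='b', prepend. Next row=LF[2]=3
  step 4: row=3, L[3]='g', prepend. Next row=LF[3]=6
  step 5: row=6, L[6]='c', prepend. Next row=LF[6]=4
  step 6: row=4, L[4]='j', prepend. Next row=LF[4]=11
  step 7: row=11, L[11]='h', prepend. Next row=LF[11]=8
  step 8: row=8, L[8]='i', prepend. Next row=LF[8]=10
  step 9: row=10, L[10]='a', prepend. Next row=LF[10]=1
  step 10: row=1, L[1]='d', prepend. Next row=LF[1]=5
  step 11: row=5, L[5]='h', prepend. Next row=LF[5]=7
  step 12: row=7, L[7]='i', prepend. Next row=LF[7]=9
Reversed output: ihdaihjcgbb$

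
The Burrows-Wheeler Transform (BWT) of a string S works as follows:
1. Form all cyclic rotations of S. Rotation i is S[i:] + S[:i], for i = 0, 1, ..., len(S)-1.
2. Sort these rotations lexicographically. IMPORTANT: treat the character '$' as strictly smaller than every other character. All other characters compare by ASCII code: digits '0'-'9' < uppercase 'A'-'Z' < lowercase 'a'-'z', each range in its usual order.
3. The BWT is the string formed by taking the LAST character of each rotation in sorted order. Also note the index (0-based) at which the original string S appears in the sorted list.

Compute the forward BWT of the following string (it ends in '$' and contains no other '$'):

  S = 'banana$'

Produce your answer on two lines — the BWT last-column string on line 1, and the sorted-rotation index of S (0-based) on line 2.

All 7 rotations (rotation i = S[i:]+S[:i]):
  rot[0] = banana$
  rot[1] = anana$b
  rot[2] = nana$ba
  rot[3] = ana$ban
  rot[4] = na$bana
  rot[5] = a$banan
  rot[6] = $banana
Sorted (with $ < everything):
  sorted[0] = $banana  (last char: 'a')
  sorted[1] = a$banan  (last char: 'n')
  sorted[2] = ana$ban  (last char: 'n')
  sorted[3] = anana$b  (last char: 'b')
  sorted[4] = banana$  (last char: '$')
  sorted[5] = na$bana  (last char: 'a')
  sorted[6] = nana$ba  (last char: 'a')
Last column: annb$aa
Original string S is at sorted index 4

Answer: annb$aa
4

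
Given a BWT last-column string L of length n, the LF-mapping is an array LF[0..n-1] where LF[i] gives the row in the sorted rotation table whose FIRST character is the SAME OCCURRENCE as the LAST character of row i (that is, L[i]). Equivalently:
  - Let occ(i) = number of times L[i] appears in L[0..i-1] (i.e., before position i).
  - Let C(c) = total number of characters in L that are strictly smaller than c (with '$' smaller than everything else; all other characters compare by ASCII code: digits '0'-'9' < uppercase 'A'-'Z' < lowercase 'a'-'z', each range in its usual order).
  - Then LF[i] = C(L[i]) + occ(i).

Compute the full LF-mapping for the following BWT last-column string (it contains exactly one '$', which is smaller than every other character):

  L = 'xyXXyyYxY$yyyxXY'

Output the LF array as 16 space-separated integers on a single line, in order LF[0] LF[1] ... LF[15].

Char counts: '$':1, 'X':3, 'Y':3, 'x':3, 'y':6
C (first-col start): C('$')=0, C('X')=1, C('Y')=4, C('x')=7, C('y')=10
L[0]='x': occ=0, LF[0]=C('x')+0=7+0=7
L[1]='y': occ=0, LF[1]=C('y')+0=10+0=10
L[2]='X': occ=0, LF[2]=C('X')+0=1+0=1
L[3]='X': occ=1, LF[3]=C('X')+1=1+1=2
L[4]='y': occ=1, LF[4]=C('y')+1=10+1=11
L[5]='y': occ=2, LF[5]=C('y')+2=10+2=12
L[6]='Y': occ=0, LF[6]=C('Y')+0=4+0=4
L[7]='x': occ=1, LF[7]=C('x')+1=7+1=8
L[8]='Y': occ=1, LF[8]=C('Y')+1=4+1=5
L[9]='$': occ=0, LF[9]=C('$')+0=0+0=0
L[10]='y': occ=3, LF[10]=C('y')+3=10+3=13
L[11]='y': occ=4, LF[11]=C('y')+4=10+4=14
L[12]='y': occ=5, LF[12]=C('y')+5=10+5=15
L[13]='x': occ=2, LF[13]=C('x')+2=7+2=9
L[14]='X': occ=2, LF[14]=C('X')+2=1+2=3
L[15]='Y': occ=2, LF[15]=C('Y')+2=4+2=6

Answer: 7 10 1 2 11 12 4 8 5 0 13 14 15 9 3 6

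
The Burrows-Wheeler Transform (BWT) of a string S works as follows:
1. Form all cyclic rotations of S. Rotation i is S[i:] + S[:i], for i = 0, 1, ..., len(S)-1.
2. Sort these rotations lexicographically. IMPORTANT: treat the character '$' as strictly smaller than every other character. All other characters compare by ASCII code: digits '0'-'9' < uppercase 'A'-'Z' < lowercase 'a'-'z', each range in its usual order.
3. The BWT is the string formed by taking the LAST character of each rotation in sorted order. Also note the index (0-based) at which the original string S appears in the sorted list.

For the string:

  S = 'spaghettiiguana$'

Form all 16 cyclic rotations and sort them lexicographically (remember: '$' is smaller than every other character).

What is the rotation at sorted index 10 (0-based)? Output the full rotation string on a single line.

All 16 rotations (rotation i = S[i:]+S[:i]):
  rot[0] = spaghettiiguana$
  rot[1] = paghettiiguana$s
  rot[2] = aghettiiguana$sp
  rot[3] = ghettiiguana$spa
  rot[4] = hettiiguana$spag
  rot[5] = ettiiguana$spagh
  rot[6] = ttiiguana$spaghe
  rot[7] = tiiguana$spaghet
  rot[8] = iiguana$spaghett
  rot[9] = iguana$spaghetti
  rot[10] = guana$spaghettii
  rot[11] = uana$spaghettiig
  rot[12] = ana$spaghettiigu
  rot[13] = na$spaghettiigua
  rot[14] = a$spaghettiiguan
  rot[15] = $spaghettiiguana
Sorted (with $ < everything):
  sorted[0] = $spaghettiiguana
  sorted[1] = a$spaghettiiguan
  sorted[2] = aghettiiguana$sp
  sorted[3] = ana$spaghettiigu
  sorted[4] = ettiiguana$spagh
  sorted[5] = ghettiiguana$spa
  sorted[6] = guana$spaghettii
  sorted[7] = hettiiguana$spag
  sorted[8] = iguana$spaghetti
  sorted[9] = iiguana$spaghett
  sorted[10] = na$spaghettiigua
  sorted[11] = paghettiiguana$s
  sorted[12] = spaghettiiguana$
  sorted[13] = tiiguana$spaghet
  sorted[14] = ttiiguana$spaghe
  sorted[15] = uana$spaghettiig
sorted[10] = na$spaghettiigua

Answer: na$spaghettiigua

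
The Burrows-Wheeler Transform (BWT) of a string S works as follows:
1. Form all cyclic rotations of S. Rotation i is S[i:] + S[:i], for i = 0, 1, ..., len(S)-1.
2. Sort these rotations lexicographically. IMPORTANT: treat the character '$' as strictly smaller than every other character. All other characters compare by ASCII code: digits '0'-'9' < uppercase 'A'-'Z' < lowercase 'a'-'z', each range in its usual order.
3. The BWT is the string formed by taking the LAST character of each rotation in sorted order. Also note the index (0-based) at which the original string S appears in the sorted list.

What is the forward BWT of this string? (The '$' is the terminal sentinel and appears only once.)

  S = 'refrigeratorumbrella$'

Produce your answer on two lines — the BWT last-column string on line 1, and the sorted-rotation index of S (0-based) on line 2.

All 21 rotations (rotation i = S[i:]+S[:i]):
  rot[0] = refrigeratorumbrella$
  rot[1] = efrigeratorumbrella$r
  rot[2] = frigeratorumbrella$re
  rot[3] = rigeratorumbrella$ref
  rot[4] = igeratorumbrella$refr
  rot[5] = geratorumbrella$refri
  rot[6] = eratorumbrella$refrig
  rot[7] = ratorumbrella$refrige
  rot[8] = atorumbrella$refriger
  rot[9] = torumbrella$refrigera
  rot[10] = orumbrella$refrigerat
  rot[11] = rumbrella$refrigerato
  rot[12] = umbrella$refrigerator
  rot[13] = mbrella$refrigeratoru
  rot[14] = brella$refrigeratorum
  rot[15] = rella$refrigeratorumb
  rot[16] = ella$refrigeratorumbr
  rot[17] = lla$refrigeratorumbre
  rot[18] = la$refrigeratorumbrel
  rot[19] = a$refrigeratorumbrell
  rot[20] = $refrigeratorumbrella
Sorted (with $ < everything):
  sorted[0] = $refrigeratorumbrella  (last char: 'a')
  sorted[1] = a$refrigeratorumbrell  (last char: 'l')
  sorted[2] = atorumbrella$refriger  (last char: 'r')
  sorted[3] = brella$refrigeratorum  (last char: 'm')
  sorted[4] = efrigeratorumbrella$r  (last char: 'r')
  sorted[5] = ella$refrigeratorumbr  (last char: 'r')
  sorted[6] = eratorumbrella$refrig  (last char: 'g')
  sorted[7] = frigeratorumbrella$re  (last char: 'e')
  sorted[8] = geratorumbrella$refri  (last char: 'i')
  sorted[9] = igeratorumbrella$refr  (last char: 'r')
  sorted[10] = la$refrigeratorumbrel  (last char: 'l')
  sorted[11] = lla$refrigeratorumbre  (last char: 'e')
  sorted[12] = mbrella$refrigeratoru  (last char: 'u')
  sorted[13] = orumbrella$refrigerat  (last char: 't')
  sorted[14] = ratorumbrella$refrige  (last char: 'e')
  sorted[15] = refrigeratorumbrella$  (last char: '$')
  sorted[16] = rella$refrigeratorumb  (last char: 'b')
  sorted[17] = rigeratorumbrella$ref  (last char: 'f')
  sorted[18] = rumbrella$refrigerato  (last char: 'o')
  sorted[19] = torumbrella$refrigera  (last char: 'a')
  sorted[20] = umbrella$refrigerator  (last char: 'r')
Last column: alrmrrgeirleute$bfoar
Original string S is at sorted index 15

Answer: alrmrrgeirleute$bfoar
15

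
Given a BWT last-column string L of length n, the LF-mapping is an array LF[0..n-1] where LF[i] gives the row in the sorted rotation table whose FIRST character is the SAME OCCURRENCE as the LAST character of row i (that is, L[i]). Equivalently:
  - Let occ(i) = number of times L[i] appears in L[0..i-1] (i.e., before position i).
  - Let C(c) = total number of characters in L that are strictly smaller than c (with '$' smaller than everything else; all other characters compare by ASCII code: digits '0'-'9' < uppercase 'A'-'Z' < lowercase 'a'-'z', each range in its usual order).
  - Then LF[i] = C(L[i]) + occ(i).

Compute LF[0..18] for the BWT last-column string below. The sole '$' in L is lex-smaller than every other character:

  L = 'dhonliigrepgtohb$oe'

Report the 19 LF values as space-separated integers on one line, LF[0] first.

Char counts: '$':1, 'b':1, 'd':1, 'e':2, 'g':2, 'h':2, 'i':2, 'l':1, 'n':1, 'o':3, 'p':1, 'r':1, 't':1
C (first-col start): C('$')=0, C('b')=1, C('d')=2, C('e')=3, C('g')=5, C('h')=7, C('i')=9, C('l')=11, C('n')=12, C('o')=13, C('p')=16, C('r')=17, C('t')=18
L[0]='d': occ=0, LF[0]=C('d')+0=2+0=2
L[1]='h': occ=0, LF[1]=C('h')+0=7+0=7
L[2]='o': occ=0, LF[2]=C('o')+0=13+0=13
L[3]='n': occ=0, LF[3]=C('n')+0=12+0=12
L[4]='l': occ=0, LF[4]=C('l')+0=11+0=11
L[5]='i': occ=0, LF[5]=C('i')+0=9+0=9
L[6]='i': occ=1, LF[6]=C('i')+1=9+1=10
L[7]='g': occ=0, LF[7]=C('g')+0=5+0=5
L[8]='r': occ=0, LF[8]=C('r')+0=17+0=17
L[9]='e': occ=0, LF[9]=C('e')+0=3+0=3
L[10]='p': occ=0, LF[10]=C('p')+0=16+0=16
L[11]='g': occ=1, LF[11]=C('g')+1=5+1=6
L[12]='t': occ=0, LF[12]=C('t')+0=18+0=18
L[13]='o': occ=1, LF[13]=C('o')+1=13+1=14
L[14]='h': occ=1, LF[14]=C('h')+1=7+1=8
L[15]='b': occ=0, LF[15]=C('b')+0=1+0=1
L[16]='$': occ=0, LF[16]=C('$')+0=0+0=0
L[17]='o': occ=2, LF[17]=C('o')+2=13+2=15
L[18]='e': occ=1, LF[18]=C('e')+1=3+1=4

Answer: 2 7 13 12 11 9 10 5 17 3 16 6 18 14 8 1 0 15 4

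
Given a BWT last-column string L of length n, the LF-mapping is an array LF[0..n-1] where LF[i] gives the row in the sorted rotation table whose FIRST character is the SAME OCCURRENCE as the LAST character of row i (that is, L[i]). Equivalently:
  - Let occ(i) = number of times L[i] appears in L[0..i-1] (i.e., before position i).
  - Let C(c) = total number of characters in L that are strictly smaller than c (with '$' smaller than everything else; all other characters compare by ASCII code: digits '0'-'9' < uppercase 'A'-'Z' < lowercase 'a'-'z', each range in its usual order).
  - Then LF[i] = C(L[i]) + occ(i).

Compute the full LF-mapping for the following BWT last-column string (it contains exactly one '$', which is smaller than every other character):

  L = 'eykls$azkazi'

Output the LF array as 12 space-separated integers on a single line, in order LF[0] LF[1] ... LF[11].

Char counts: '$':1, 'a':2, 'e':1, 'i':1, 'k':2, 'l':1, 's':1, 'y':1, 'z':2
C (first-col start): C('$')=0, C('a')=1, C('e')=3, C('i')=4, C('k')=5, C('l')=7, C('s')=8, C('y')=9, C('z')=10
L[0]='e': occ=0, LF[0]=C('e')+0=3+0=3
L[1]='y': occ=0, LF[1]=C('y')+0=9+0=9
L[2]='k': occ=0, LF[2]=C('k')+0=5+0=5
L[3]='l': occ=0, LF[3]=C('l')+0=7+0=7
L[4]='s': occ=0, LF[4]=C('s')+0=8+0=8
L[5]='$': occ=0, LF[5]=C('$')+0=0+0=0
L[6]='a': occ=0, LF[6]=C('a')+0=1+0=1
L[7]='z': occ=0, LF[7]=C('z')+0=10+0=10
L[8]='k': occ=1, LF[8]=C('k')+1=5+1=6
L[9]='a': occ=1, LF[9]=C('a')+1=1+1=2
L[10]='z': occ=1, LF[10]=C('z')+1=10+1=11
L[11]='i': occ=0, LF[11]=C('i')+0=4+0=4

Answer: 3 9 5 7 8 0 1 10 6 2 11 4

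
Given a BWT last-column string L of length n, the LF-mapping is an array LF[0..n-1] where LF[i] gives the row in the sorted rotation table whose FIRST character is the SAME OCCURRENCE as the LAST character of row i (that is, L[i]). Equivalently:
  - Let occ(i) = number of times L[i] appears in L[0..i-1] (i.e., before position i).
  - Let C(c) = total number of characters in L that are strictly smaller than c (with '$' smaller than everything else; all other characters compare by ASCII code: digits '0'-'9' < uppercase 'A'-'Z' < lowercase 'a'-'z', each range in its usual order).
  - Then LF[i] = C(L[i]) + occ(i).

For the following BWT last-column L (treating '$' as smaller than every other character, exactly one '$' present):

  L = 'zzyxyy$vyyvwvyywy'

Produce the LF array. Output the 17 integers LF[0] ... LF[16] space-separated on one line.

Answer: 15 16 7 6 8 9 0 1 10 11 2 4 3 12 13 5 14

Derivation:
Char counts: '$':1, 'v':3, 'w':2, 'x':1, 'y':8, 'z':2
C (first-col start): C('$')=0, C('v')=1, C('w')=4, C('x')=6, C('y')=7, C('z')=15
L[0]='z': occ=0, LF[0]=C('z')+0=15+0=15
L[1]='z': occ=1, LF[1]=C('z')+1=15+1=16
L[2]='y': occ=0, LF[2]=C('y')+0=7+0=7
L[3]='x': occ=0, LF[3]=C('x')+0=6+0=6
L[4]='y': occ=1, LF[4]=C('y')+1=7+1=8
L[5]='y': occ=2, LF[5]=C('y')+2=7+2=9
L[6]='$': occ=0, LF[6]=C('$')+0=0+0=0
L[7]='v': occ=0, LF[7]=C('v')+0=1+0=1
L[8]='y': occ=3, LF[8]=C('y')+3=7+3=10
L[9]='y': occ=4, LF[9]=C('y')+4=7+4=11
L[10]='v': occ=1, LF[10]=C('v')+1=1+1=2
L[11]='w': occ=0, LF[11]=C('w')+0=4+0=4
L[12]='v': occ=2, LF[12]=C('v')+2=1+2=3
L[13]='y': occ=5, LF[13]=C('y')+5=7+5=12
L[14]='y': occ=6, LF[14]=C('y')+6=7+6=13
L[15]='w': occ=1, LF[15]=C('w')+1=4+1=5
L[16]='y': occ=7, LF[16]=C('y')+7=7+7=14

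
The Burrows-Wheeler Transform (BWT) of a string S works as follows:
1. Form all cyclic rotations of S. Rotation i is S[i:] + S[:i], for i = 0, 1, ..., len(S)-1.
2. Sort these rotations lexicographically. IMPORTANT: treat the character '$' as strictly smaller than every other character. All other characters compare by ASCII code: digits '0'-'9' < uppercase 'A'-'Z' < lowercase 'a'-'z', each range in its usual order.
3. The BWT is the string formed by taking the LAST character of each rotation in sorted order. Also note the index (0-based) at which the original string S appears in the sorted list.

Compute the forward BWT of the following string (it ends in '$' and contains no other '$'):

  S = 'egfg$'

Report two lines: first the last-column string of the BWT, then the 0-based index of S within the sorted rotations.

Answer: g$gfe
1

Derivation:
All 5 rotations (rotation i = S[i:]+S[:i]):
  rot[0] = egfg$
  rot[1] = gfg$e
  rot[2] = fg$eg
  rot[3] = g$egf
  rot[4] = $egfg
Sorted (with $ < everything):
  sorted[0] = $egfg  (last char: 'g')
  sorted[1] = egfg$  (last char: '$')
  sorted[2] = fg$eg  (last char: 'g')
  sorted[3] = g$egf  (last char: 'f')
  sorted[4] = gfg$e  (last char: 'e')
Last column: g$gfe
Original string S is at sorted index 1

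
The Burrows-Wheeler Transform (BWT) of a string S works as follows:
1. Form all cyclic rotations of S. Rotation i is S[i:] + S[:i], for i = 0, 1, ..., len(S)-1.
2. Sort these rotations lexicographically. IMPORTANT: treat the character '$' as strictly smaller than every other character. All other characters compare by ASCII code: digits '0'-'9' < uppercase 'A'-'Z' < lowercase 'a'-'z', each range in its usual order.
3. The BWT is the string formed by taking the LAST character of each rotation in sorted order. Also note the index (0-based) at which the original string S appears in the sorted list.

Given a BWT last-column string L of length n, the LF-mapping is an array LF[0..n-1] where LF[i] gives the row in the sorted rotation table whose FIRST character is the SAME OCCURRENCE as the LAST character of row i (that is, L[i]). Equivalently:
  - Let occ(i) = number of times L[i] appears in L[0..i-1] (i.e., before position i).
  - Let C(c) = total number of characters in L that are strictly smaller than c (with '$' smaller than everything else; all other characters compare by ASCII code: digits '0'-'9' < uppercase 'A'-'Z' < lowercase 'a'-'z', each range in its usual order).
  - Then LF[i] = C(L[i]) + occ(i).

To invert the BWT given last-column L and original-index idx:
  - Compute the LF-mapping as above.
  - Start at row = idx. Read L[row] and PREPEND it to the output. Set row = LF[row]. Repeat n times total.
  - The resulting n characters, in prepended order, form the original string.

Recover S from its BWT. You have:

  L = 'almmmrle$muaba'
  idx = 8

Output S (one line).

LF mapping: 1 6 8 9 10 12 7 5 0 11 13 2 4 3
Walk LF starting at row 8, prepending L[row]:
  step 1: row=8, L[8]='$', prepend. Next row=LF[8]=0
  step 2: row=0, L[0]='a', prepend. Next row=LF[0]=1
  step 3: row=1, L[1]='l', prepend. Next row=LF[1]=6
  step 4: row=6, L[6]='l', prepend. Next row=LF[6]=7
  step 5: row=7, L[7]='e', prepend. Next row=LF[7]=5
  step 6: row=5, L[5]='r', prepend. Next row=LF[5]=12
  step 7: row=12, L[12]='b', prepend. Next row=LF[12]=4
  step 8: row=4, L[4]='m', prepend. Next row=LF[4]=10
  step 9: row=10, L[10]='u', prepend. Next row=LF[10]=13
  step 10: row=13, L[13]='a', prepend. Next row=LF[13]=3
  step 11: row=3, L[3]='m', prepend. Next row=LF[3]=9
  step 12: row=9, L[9]='m', prepend. Next row=LF[9]=11
  step 13: row=11, L[11]='a', prepend. Next row=LF[11]=2
  step 14: row=2, L[2]='m', prepend. Next row=LF[2]=8
Reversed output: mammaumbrella$

Answer: mammaumbrella$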